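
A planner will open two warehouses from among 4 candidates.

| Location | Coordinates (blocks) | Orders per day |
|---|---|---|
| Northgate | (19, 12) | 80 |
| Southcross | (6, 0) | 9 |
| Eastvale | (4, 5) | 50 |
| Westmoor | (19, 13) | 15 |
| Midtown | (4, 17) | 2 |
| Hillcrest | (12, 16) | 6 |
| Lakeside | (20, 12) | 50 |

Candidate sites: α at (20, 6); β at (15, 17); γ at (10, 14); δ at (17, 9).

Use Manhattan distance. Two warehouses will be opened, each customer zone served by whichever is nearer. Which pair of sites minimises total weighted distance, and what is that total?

{γ, δ}, total 1744

Evaluate every pair (each demand assigned to the nearer of the two):
  {γ, δ}: total = 1744
  {β, δ}: total = 1866
  {α, γ}: total = 1934
  {α, δ}: total = 1934
  {α, β}: total = 2056
  {β, γ}: total = 2294
Best pair: {γ, δ} with total 1744.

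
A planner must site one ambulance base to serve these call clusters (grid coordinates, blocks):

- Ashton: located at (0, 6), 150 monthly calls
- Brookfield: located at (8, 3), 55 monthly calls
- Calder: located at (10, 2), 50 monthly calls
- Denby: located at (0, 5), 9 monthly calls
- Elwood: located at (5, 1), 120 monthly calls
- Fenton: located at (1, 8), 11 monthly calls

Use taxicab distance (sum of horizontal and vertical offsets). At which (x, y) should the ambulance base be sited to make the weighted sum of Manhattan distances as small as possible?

(5, 3)

Manhattan distance separates: Σwᵢ(|x−xᵢ|+|y−yᵢ|) = Σwᵢ|x−xᵢ| + Σwᵢ|y−yᵢ|, so x and y are optimised independently as 1-D weighted medians.
Total weight W = 395; half = 197.5.
x-coordinate, sorted with cumulative weight:
  x=0 (Ashton, w=150) cum 150
  x=0 (Denby, w=9) cum 159
  x=1 (Fenton, w=11) cum 170
  x=5 (Elwood, w=120) cum 290  ← median
  x=8 (Brookfield, w=55) cum 345
  x=10 (Calder, w=50) cum 395
⇒ x* = 5
y-coordinate, sorted with cumulative weight:
  y=1 (Elwood, w=120) cum 120
  y=2 (Calder, w=50) cum 170
  y=3 (Brookfield, w=55) cum 225  ← median
  y=5 (Denby, w=9) cum 234
  y=6 (Ashton, w=150) cum 384
  y=8 (Fenton, w=11) cum 395
⇒ y* = 3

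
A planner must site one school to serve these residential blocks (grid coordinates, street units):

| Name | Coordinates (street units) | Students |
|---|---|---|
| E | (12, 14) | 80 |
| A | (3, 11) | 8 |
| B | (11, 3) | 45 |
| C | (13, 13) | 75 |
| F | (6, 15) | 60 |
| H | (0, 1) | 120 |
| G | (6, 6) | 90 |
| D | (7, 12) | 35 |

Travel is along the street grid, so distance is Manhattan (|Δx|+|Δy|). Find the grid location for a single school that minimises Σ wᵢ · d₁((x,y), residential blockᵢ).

(6, 11)

Manhattan distance separates: Σwᵢ(|x−xᵢ|+|y−yᵢ|) = Σwᵢ|x−xᵢ| + Σwᵢ|y−yᵢ|, so x and y are optimised independently as 1-D weighted medians.
Total weight W = 513; half = 256.5.
x-coordinate, sorted with cumulative weight:
  x=0 (H, w=120) cum 120
  x=3 (A, w=8) cum 128
  x=6 (F, w=60) cum 188
  x=6 (G, w=90) cum 278  ← median
  x=7 (D, w=35) cum 313
  x=11 (B, w=45) cum 358
  x=12 (E, w=80) cum 438
  x=13 (C, w=75) cum 513
⇒ x* = 6
y-coordinate, sorted with cumulative weight:
  y=1 (H, w=120) cum 120
  y=3 (B, w=45) cum 165
  y=6 (G, w=90) cum 255
  y=11 (A, w=8) cum 263  ← median
  y=12 (D, w=35) cum 298
  y=13 (C, w=75) cum 373
  y=14 (E, w=80) cum 453
  y=15 (F, w=60) cum 513
⇒ y* = 11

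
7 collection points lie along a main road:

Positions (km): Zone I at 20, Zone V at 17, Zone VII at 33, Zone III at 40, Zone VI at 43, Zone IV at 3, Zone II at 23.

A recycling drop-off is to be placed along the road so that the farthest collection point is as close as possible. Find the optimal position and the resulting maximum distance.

location 23, max distance 20

The 1-center on a line is the midpoint of the two extreme points: leftmost at 3, rightmost at 43.
Optimal location = (3 + 43)/2 = 23; maximum distance = (43 − 3)/2 = 20.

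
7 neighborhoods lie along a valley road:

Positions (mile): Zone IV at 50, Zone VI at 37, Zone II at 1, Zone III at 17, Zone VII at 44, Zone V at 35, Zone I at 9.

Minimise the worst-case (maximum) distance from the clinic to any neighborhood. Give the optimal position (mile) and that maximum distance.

The 1-center on a line is the midpoint of the two extreme points: leftmost at 1, rightmost at 50.
Optimal location = (1 + 50)/2 = 25.5; maximum distance = (50 − 1)/2 = 24.5.

location 25.5, max distance 24.5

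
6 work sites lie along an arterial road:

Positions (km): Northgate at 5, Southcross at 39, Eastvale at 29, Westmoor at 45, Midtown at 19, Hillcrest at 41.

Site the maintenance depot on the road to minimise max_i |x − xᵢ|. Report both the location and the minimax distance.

location 25, max distance 20

The 1-center on a line is the midpoint of the two extreme points: leftmost at 5, rightmost at 45.
Optimal location = (5 + 45)/2 = 25; maximum distance = (45 − 5)/2 = 20.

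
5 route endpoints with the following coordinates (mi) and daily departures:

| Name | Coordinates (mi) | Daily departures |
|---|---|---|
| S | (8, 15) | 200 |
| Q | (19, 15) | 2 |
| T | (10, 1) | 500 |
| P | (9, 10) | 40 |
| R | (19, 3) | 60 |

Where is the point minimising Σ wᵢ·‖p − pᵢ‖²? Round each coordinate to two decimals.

The minimiser of Σwᵢ‖p−pᵢ‖² is the weighted centroid p* = (Σwᵢpᵢ)/(Σwᵢ).
Σwᵢ = 802.
Σwᵢxᵢ = 200·8 + 2·19 + 500·10 + 40·9 + 60·19 = 8138.
Σwᵢyᵢ = 200·15 + 2·15 + 500·1 + 40·10 + 60·3 = 4110.
x* = 8138/802 = 10.15, y* = 4110/802 = 5.12.

(10.15, 5.12)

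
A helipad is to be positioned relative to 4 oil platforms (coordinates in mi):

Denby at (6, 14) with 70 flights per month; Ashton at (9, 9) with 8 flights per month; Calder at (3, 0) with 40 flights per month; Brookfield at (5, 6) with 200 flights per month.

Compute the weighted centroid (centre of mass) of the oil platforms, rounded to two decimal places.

The minimiser of Σwᵢ‖p−pᵢ‖² is the weighted centroid p* = (Σwᵢpᵢ)/(Σwᵢ).
Σwᵢ = 318.
Σwᵢxᵢ = 70·6 + 8·9 + 40·3 + 200·5 = 1612.
Σwᵢyᵢ = 70·14 + 8·9 + 40·0 + 200·6 = 2252.
x* = 1612/318 = 5.07, y* = 2252/318 = 7.08.

(5.07, 7.08)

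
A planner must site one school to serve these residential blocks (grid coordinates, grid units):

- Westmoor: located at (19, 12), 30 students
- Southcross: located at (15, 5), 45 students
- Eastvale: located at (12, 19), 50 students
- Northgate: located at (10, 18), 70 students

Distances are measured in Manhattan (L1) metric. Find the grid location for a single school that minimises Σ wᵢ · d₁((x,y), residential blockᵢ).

(12, 18)

Manhattan distance separates: Σwᵢ(|x−xᵢ|+|y−yᵢ|) = Σwᵢ|x−xᵢ| + Σwᵢ|y−yᵢ|, so x and y are optimised independently as 1-D weighted medians.
Total weight W = 195; half = 97.5.
x-coordinate, sorted with cumulative weight:
  x=10 (Northgate, w=70) cum 70
  x=12 (Eastvale, w=50) cum 120  ← median
  x=15 (Southcross, w=45) cum 165
  x=19 (Westmoor, w=30) cum 195
⇒ x* = 12
y-coordinate, sorted with cumulative weight:
  y=5 (Southcross, w=45) cum 45
  y=12 (Westmoor, w=30) cum 75
  y=18 (Northgate, w=70) cum 145  ← median
  y=19 (Eastvale, w=50) cum 195
⇒ y* = 18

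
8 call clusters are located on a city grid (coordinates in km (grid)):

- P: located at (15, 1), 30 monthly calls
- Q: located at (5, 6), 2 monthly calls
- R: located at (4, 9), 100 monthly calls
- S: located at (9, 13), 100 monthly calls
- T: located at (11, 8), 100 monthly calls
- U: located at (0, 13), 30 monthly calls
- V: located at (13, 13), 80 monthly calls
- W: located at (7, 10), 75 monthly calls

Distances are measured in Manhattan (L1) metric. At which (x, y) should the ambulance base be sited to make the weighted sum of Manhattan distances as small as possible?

Manhattan distance separates: Σwᵢ(|x−xᵢ|+|y−yᵢ|) = Σwᵢ|x−xᵢ| + Σwᵢ|y−yᵢ|, so x and y are optimised independently as 1-D weighted medians.
Total weight W = 517; half = 258.5.
x-coordinate, sorted with cumulative weight:
  x=0 (U, w=30) cum 30
  x=4 (R, w=100) cum 130
  x=5 (Q, w=2) cum 132
  x=7 (W, w=75) cum 207
  x=9 (S, w=100) cum 307  ← median
  x=11 (T, w=100) cum 407
  x=13 (V, w=80) cum 487
  x=15 (P, w=30) cum 517
⇒ x* = 9
y-coordinate, sorted with cumulative weight:
  y=1 (P, w=30) cum 30
  y=6 (Q, w=2) cum 32
  y=8 (T, w=100) cum 132
  y=9 (R, w=100) cum 232
  y=10 (W, w=75) cum 307  ← median
  y=13 (S, w=100) cum 407
  y=13 (U, w=30) cum 437
  y=13 (V, w=80) cum 517
⇒ y* = 10

(9, 10)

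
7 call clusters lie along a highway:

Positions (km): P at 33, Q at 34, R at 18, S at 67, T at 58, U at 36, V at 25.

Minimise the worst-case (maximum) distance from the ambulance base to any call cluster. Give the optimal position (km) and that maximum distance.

location 42.5, max distance 24.5

The 1-center on a line is the midpoint of the two extreme points: leftmost at 18, rightmost at 67.
Optimal location = (18 + 67)/2 = 42.5; maximum distance = (67 − 18)/2 = 24.5.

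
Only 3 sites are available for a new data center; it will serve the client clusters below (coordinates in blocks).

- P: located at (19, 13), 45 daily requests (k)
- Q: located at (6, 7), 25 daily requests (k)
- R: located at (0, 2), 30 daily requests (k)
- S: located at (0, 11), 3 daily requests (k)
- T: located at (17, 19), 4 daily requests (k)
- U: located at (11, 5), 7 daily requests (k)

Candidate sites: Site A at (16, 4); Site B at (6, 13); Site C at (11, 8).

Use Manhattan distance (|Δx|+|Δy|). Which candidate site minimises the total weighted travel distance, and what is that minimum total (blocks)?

Total weighted distance at each candidate:
  Site A (16, 4): total = 1580
  Site B (6, 13): total = 1428
  Site C (11, 8): total = 1376
Minimum is at Site C with total 1376 blocks.

Site C, total 1376 blocks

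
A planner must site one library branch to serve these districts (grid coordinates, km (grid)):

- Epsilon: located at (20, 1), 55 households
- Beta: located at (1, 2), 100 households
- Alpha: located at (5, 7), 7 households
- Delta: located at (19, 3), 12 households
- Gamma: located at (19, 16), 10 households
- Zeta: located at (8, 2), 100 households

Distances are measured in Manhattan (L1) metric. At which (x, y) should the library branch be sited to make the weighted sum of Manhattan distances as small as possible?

Manhattan distance separates: Σwᵢ(|x−xᵢ|+|y−yᵢ|) = Σwᵢ|x−xᵢ| + Σwᵢ|y−yᵢ|, so x and y are optimised independently as 1-D weighted medians.
Total weight W = 284; half = 142.
x-coordinate, sorted with cumulative weight:
  x=1 (Beta, w=100) cum 100
  x=5 (Alpha, w=7) cum 107
  x=8 (Zeta, w=100) cum 207  ← median
  x=19 (Delta, w=12) cum 219
  x=19 (Gamma, w=10) cum 229
  x=20 (Epsilon, w=55) cum 284
⇒ x* = 8
y-coordinate, sorted with cumulative weight:
  y=1 (Epsilon, w=55) cum 55
  y=2 (Beta, w=100) cum 155  ← median
  y=2 (Zeta, w=100) cum 255
  y=3 (Delta, w=12) cum 267
  y=7 (Alpha, w=7) cum 274
  y=16 (Gamma, w=10) cum 284
⇒ y* = 2

(8, 2)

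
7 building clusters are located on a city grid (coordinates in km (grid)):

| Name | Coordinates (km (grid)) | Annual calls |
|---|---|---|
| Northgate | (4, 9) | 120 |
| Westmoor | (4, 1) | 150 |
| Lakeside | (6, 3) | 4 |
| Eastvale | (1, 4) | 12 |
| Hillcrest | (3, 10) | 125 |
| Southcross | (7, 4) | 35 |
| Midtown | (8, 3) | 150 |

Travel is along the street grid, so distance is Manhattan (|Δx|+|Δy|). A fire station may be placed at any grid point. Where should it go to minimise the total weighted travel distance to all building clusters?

Manhattan distance separates: Σwᵢ(|x−xᵢ|+|y−yᵢ|) = Σwᵢ|x−xᵢ| + Σwᵢ|y−yᵢ|, so x and y are optimised independently as 1-D weighted medians.
Total weight W = 596; half = 298.
x-coordinate, sorted with cumulative weight:
  x=1 (Eastvale, w=12) cum 12
  x=3 (Hillcrest, w=125) cum 137
  x=4 (Northgate, w=120) cum 257
  x=4 (Westmoor, w=150) cum 407  ← median
  x=6 (Lakeside, w=4) cum 411
  x=7 (Southcross, w=35) cum 446
  x=8 (Midtown, w=150) cum 596
⇒ x* = 4
y-coordinate, sorted with cumulative weight:
  y=1 (Westmoor, w=150) cum 150
  y=3 (Lakeside, w=4) cum 154
  y=3 (Midtown, w=150) cum 304  ← median
  y=4 (Eastvale, w=12) cum 316
  y=4 (Southcross, w=35) cum 351
  y=9 (Northgate, w=120) cum 471
  y=10 (Hillcrest, w=125) cum 596
⇒ y* = 3

(4, 3)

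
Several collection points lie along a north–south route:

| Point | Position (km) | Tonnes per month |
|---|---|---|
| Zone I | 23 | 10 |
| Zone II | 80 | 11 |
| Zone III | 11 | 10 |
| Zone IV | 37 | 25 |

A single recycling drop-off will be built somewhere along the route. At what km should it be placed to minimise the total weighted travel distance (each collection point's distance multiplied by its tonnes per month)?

x = 37

For a sum of weighted absolute distances on a line, the optimum is the weighted median (not the mean). Total weight W = 56; half-weight = 28.
Sort by position and accumulate weight:
  km 11 (Zone III, w=10) → cum 10
  km 23 (Zone I, w=10) → cum 20
  km 37 (Zone IV, w=25) → cum 45  ≥ 28 → median here
  km 80 (Zone II, w=11) → cum 56
Optimal location: km 37.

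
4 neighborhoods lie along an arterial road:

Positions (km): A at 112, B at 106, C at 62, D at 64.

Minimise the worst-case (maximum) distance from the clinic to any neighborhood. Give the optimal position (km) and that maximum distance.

location 87, max distance 25

The 1-center on a line is the midpoint of the two extreme points: leftmost at 62, rightmost at 112.
Optimal location = (62 + 112)/2 = 87; maximum distance = (112 − 62)/2 = 25.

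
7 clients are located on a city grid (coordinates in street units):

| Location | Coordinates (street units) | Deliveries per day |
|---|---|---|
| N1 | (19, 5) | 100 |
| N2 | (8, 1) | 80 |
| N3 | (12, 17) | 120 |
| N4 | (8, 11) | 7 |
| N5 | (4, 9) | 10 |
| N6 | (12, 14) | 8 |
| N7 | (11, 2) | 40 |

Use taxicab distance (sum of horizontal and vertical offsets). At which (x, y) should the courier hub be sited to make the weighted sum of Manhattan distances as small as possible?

(12, 5)

Manhattan distance separates: Σwᵢ(|x−xᵢ|+|y−yᵢ|) = Σwᵢ|x−xᵢ| + Σwᵢ|y−yᵢ|, so x and y are optimised independently as 1-D weighted medians.
Total weight W = 365; half = 182.5.
x-coordinate, sorted with cumulative weight:
  x=4 (N5, w=10) cum 10
  x=8 (N2, w=80) cum 90
  x=8 (N4, w=7) cum 97
  x=11 (N7, w=40) cum 137
  x=12 (N3, w=120) cum 257  ← median
  x=12 (N6, w=8) cum 265
  x=19 (N1, w=100) cum 365
⇒ x* = 12
y-coordinate, sorted with cumulative weight:
  y=1 (N2, w=80) cum 80
  y=2 (N7, w=40) cum 120
  y=5 (N1, w=100) cum 220  ← median
  y=9 (N5, w=10) cum 230
  y=11 (N4, w=7) cum 237
  y=14 (N6, w=8) cum 245
  y=17 (N3, w=120) cum 365
⇒ y* = 5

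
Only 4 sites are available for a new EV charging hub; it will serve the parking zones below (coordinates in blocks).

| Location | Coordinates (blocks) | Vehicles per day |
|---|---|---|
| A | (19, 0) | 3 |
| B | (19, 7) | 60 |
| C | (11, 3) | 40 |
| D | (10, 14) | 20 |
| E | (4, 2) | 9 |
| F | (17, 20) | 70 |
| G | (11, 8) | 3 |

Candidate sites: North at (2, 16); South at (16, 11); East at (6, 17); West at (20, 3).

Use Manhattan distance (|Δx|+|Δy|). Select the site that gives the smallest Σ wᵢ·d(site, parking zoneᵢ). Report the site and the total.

South, total 2075 blocks

Total weighted distance at each candidate:
  North (2, 16): total = 4264
  South (16, 11): total = 2075
  East (6, 17): total = 3545
  West (20, 3): total = 2687
Minimum is at South with total 2075 blocks.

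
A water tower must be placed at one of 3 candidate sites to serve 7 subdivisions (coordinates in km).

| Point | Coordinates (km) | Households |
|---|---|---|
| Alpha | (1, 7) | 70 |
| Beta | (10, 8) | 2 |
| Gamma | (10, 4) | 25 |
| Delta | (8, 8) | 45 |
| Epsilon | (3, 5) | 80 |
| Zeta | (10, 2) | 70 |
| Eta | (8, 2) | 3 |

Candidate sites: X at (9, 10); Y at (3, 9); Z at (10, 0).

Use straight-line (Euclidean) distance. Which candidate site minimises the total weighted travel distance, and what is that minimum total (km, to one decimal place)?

Total weighted distance at each candidate:
  X (9, 10): total = 2068.6
  Y (3, 9): total = 1695.4
  Z (10, 0): total = 2121.9
Minimum is at Y with total 1695.4 km.

Y, total 1695.4 km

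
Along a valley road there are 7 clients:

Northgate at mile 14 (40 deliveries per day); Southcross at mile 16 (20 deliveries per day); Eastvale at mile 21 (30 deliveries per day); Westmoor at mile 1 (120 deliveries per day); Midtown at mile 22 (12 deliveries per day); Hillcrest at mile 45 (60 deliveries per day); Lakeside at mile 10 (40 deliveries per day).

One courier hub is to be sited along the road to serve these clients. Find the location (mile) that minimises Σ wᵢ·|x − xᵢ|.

x = 14

For a sum of weighted absolute distances on a line, the optimum is the weighted median (not the mean). Total weight W = 322; half-weight = 161.
Sort by position and accumulate weight:
  mile 1 (Westmoor, w=120) → cum 120
  mile 10 (Lakeside, w=40) → cum 160
  mile 14 (Northgate, w=40) → cum 200  ≥ 161 → median here
  mile 16 (Southcross, w=20) → cum 220
  mile 21 (Eastvale, w=30) → cum 250
  mile 22 (Midtown, w=12) → cum 262
  mile 45 (Hillcrest, w=60) → cum 322
Optimal location: mile 14.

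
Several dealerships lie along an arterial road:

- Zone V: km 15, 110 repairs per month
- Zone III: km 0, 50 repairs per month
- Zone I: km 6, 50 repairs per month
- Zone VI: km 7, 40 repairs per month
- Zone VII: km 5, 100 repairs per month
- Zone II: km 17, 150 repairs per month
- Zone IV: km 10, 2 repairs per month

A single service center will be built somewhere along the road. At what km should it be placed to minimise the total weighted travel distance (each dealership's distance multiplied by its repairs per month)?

x = 15

For a sum of weighted absolute distances on a line, the optimum is the weighted median (not the mean). Total weight W = 502; half-weight = 251.
Sort by position and accumulate weight:
  km 0 (Zone III, w=50) → cum 50
  km 5 (Zone VII, w=100) → cum 150
  km 6 (Zone I, w=50) → cum 200
  km 7 (Zone VI, w=40) → cum 240
  km 10 (Zone IV, w=2) → cum 242
  km 15 (Zone V, w=110) → cum 352  ≥ 251 → median here
  km 17 (Zone II, w=150) → cum 502
Optimal location: km 15.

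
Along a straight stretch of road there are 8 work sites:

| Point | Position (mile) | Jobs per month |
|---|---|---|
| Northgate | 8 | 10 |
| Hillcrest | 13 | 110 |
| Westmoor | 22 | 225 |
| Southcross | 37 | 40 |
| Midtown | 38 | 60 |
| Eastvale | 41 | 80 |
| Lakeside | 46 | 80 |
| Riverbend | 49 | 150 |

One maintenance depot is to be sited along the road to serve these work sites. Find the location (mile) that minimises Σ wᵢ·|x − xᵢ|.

x = 37

For a sum of weighted absolute distances on a line, the optimum is the weighted median (not the mean). Total weight W = 755; half-weight = 377.5.
Sort by position and accumulate weight:
  mile 8 (Northgate, w=10) → cum 10
  mile 13 (Hillcrest, w=110) → cum 120
  mile 22 (Westmoor, w=225) → cum 345
  mile 37 (Southcross, w=40) → cum 385  ≥ 377.5 → median here
  mile 38 (Midtown, w=60) → cum 445
  mile 41 (Eastvale, w=80) → cum 525
  mile 46 (Lakeside, w=80) → cum 605
  mile 49 (Riverbend, w=150) → cum 755
Optimal location: mile 37.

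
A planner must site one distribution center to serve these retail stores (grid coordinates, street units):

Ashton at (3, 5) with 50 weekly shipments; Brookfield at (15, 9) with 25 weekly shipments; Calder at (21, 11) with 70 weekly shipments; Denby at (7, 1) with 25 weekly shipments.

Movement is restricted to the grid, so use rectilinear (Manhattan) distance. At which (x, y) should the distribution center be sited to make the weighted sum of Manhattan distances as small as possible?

Manhattan distance separates: Σwᵢ(|x−xᵢ|+|y−yᵢ|) = Σwᵢ|x−xᵢ| + Σwᵢ|y−yᵢ|, so x and y are optimised independently as 1-D weighted medians.
Total weight W = 170; half = 85.
x-coordinate, sorted with cumulative weight:
  x=3 (Ashton, w=50) cum 50
  x=7 (Denby, w=25) cum 75
  x=15 (Brookfield, w=25) cum 100  ← median
  x=21 (Calder, w=70) cum 170
⇒ x* = 15
y-coordinate, sorted with cumulative weight:
  y=1 (Denby, w=25) cum 25
  y=5 (Ashton, w=50) cum 75
  y=9 (Brookfield, w=25) cum 100  ← median
  y=11 (Calder, w=70) cum 170
⇒ y* = 9

(15, 9)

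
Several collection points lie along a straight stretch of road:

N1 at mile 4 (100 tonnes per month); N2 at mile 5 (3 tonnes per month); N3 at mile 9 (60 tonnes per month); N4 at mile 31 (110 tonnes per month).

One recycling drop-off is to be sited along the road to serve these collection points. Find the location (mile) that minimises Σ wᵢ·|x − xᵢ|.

For a sum of weighted absolute distances on a line, the optimum is the weighted median (not the mean). Total weight W = 273; half-weight = 136.5.
Sort by position and accumulate weight:
  mile 4 (N1, w=100) → cum 100
  mile 5 (N2, w=3) → cum 103
  mile 9 (N3, w=60) → cum 163  ≥ 136.5 → median here
  mile 31 (N4, w=110) → cum 273
Optimal location: mile 9.

x = 9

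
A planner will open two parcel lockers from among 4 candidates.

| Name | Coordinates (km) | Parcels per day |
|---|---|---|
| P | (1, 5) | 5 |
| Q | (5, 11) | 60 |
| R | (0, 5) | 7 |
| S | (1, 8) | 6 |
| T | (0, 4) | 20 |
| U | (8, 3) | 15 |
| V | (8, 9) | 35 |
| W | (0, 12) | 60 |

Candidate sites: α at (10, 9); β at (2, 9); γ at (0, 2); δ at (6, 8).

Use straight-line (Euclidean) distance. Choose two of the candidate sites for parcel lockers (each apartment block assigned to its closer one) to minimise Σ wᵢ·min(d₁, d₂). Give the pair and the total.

{β, δ}, total 733.2

Evaluate every pair (each demand assigned to the nearer of the two):
  {β, δ}: total = 733.2
  {α, β}: total = 765.6
  {β, γ}: total = 848.9
  {γ, δ}: total = 888.3
  {α, δ}: total = 1023.5
  {α, γ}: total = 1201.3
Best pair: {β, δ} with total 733.2.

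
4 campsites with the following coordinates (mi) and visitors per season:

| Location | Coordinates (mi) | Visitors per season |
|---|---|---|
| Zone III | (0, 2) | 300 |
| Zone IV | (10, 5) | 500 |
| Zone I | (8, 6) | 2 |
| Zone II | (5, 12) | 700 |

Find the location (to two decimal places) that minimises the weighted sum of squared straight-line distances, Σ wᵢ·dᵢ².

(5.67, 7.66)

The minimiser of Σwᵢ‖p−pᵢ‖² is the weighted centroid p* = (Σwᵢpᵢ)/(Σwᵢ).
Σwᵢ = 1502.
Σwᵢxᵢ = 300·0 + 500·10 + 2·8 + 700·5 = 8516.
Σwᵢyᵢ = 300·2 + 500·5 + 2·6 + 700·12 = 11512.
x* = 8516/1502 = 5.67, y* = 11512/1502 = 7.66.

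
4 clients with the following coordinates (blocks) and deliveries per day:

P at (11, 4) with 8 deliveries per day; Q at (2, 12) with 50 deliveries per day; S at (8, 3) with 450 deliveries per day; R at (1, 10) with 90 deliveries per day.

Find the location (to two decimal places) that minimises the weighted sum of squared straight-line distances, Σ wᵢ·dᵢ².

(6.48, 4.82)

The minimiser of Σwᵢ‖p−pᵢ‖² is the weighted centroid p* = (Σwᵢpᵢ)/(Σwᵢ).
Σwᵢ = 598.
Σwᵢxᵢ = 8·11 + 50·2 + 450·8 + 90·1 = 3878.
Σwᵢyᵢ = 8·4 + 50·12 + 450·3 + 90·10 = 2882.
x* = 3878/598 = 6.48, y* = 2882/598 = 4.82.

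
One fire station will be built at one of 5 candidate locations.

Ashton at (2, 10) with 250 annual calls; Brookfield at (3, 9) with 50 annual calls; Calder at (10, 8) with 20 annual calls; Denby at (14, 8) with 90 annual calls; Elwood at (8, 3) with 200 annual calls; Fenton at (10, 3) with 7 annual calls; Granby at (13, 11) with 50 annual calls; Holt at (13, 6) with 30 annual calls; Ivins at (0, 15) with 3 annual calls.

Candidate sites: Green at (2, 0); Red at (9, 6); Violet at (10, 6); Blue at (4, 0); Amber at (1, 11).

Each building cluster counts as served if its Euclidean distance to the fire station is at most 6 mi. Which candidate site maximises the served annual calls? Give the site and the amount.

Violet, covering 397

Coverage radius r = 6 mi; a point is covered iff (Δx)²+(Δy)² ≤ 6² = 36.
  Green (2, 0): covers {none} → 0
  Red (9, 6): covers {Calder, Denby, Elwood, Fenton, Holt} → 347
  Violet (10, 6): covers {Calder, Denby, Elwood, Fenton, Granby, Holt} → 397
  Blue (4, 0): covers {Elwood} → 200
  Amber (1, 11): covers {Ashton, Brookfield, Ivins} → 303
Maximum coverage at Violet: 397 annual calls.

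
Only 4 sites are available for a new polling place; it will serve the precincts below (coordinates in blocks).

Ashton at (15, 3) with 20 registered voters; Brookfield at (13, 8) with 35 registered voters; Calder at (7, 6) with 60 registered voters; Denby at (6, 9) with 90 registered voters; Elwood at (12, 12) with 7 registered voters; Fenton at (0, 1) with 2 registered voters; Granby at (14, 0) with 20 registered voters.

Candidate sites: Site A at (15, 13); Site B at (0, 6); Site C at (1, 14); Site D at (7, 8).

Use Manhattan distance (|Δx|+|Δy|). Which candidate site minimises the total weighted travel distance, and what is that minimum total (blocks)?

Total weighted distance at each candidate:
  Site A (15, 13): total = 2877
  Site B (0, 6): total = 2651
  Site C (1, 14): total = 3529
  Site D (7, 8): total = 1161
Minimum is at Site D with total 1161 blocks.

Site D, total 1161 blocks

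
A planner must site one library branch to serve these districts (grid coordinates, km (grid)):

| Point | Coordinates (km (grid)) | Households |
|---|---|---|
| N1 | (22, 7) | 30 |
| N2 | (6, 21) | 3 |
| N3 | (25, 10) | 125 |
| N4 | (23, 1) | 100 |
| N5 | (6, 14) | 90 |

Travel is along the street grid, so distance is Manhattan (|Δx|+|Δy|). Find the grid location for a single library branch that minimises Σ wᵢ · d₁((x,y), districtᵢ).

(23, 10)

Manhattan distance separates: Σwᵢ(|x−xᵢ|+|y−yᵢ|) = Σwᵢ|x−xᵢ| + Σwᵢ|y−yᵢ|, so x and y are optimised independently as 1-D weighted medians.
Total weight W = 348; half = 174.
x-coordinate, sorted with cumulative weight:
  x=6 (N2, w=3) cum 3
  x=6 (N5, w=90) cum 93
  x=22 (N1, w=30) cum 123
  x=23 (N4, w=100) cum 223  ← median
  x=25 (N3, w=125) cum 348
⇒ x* = 23
y-coordinate, sorted with cumulative weight:
  y=1 (N4, w=100) cum 100
  y=7 (N1, w=30) cum 130
  y=10 (N3, w=125) cum 255  ← median
  y=14 (N5, w=90) cum 345
  y=21 (N2, w=3) cum 348
⇒ y* = 10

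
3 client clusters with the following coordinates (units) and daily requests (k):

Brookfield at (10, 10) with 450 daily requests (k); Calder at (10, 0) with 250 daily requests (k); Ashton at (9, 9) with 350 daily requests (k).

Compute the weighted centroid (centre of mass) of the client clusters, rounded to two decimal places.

(9.67, 7.29)

The minimiser of Σwᵢ‖p−pᵢ‖² is the weighted centroid p* = (Σwᵢpᵢ)/(Σwᵢ).
Σwᵢ = 1050.
Σwᵢxᵢ = 450·10 + 250·10 + 350·9 = 10150.
Σwᵢyᵢ = 450·10 + 250·0 + 350·9 = 7650.
x* = 10150/1050 = 9.67, y* = 7650/1050 = 7.29.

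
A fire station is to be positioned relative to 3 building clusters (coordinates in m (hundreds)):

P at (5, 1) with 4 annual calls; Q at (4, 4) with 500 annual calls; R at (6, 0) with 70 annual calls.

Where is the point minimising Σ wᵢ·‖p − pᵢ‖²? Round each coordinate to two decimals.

The minimiser of Σwᵢ‖p−pᵢ‖² is the weighted centroid p* = (Σwᵢpᵢ)/(Σwᵢ).
Σwᵢ = 574.
Σwᵢxᵢ = 4·5 + 500·4 + 70·6 = 2440.
Σwᵢyᵢ = 4·1 + 500·4 + 70·0 = 2004.
x* = 2440/574 = 4.25, y* = 2004/574 = 3.49.

(4.25, 3.49)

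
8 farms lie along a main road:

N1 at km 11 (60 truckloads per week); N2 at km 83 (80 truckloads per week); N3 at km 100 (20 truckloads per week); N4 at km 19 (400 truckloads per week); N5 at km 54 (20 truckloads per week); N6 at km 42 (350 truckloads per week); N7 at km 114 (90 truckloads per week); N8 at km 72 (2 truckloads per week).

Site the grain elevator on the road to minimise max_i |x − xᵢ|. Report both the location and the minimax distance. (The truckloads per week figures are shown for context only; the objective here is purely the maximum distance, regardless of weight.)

location 62.5, max distance 51.5

The 1-center on a line is the midpoint of the two extreme points: leftmost at 11, rightmost at 114.
Optimal location = (11 + 114)/2 = 62.5; maximum distance = (114 − 11)/2 = 51.5.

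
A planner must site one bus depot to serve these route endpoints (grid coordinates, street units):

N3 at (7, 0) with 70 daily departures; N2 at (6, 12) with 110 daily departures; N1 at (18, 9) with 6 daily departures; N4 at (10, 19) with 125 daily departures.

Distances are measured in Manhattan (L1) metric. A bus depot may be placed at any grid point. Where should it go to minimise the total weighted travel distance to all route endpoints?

(7, 12)

Manhattan distance separates: Σwᵢ(|x−xᵢ|+|y−yᵢ|) = Σwᵢ|x−xᵢ| + Σwᵢ|y−yᵢ|, so x and y are optimised independently as 1-D weighted medians.
Total weight W = 311; half = 155.5.
x-coordinate, sorted with cumulative weight:
  x=6 (N2, w=110) cum 110
  x=7 (N3, w=70) cum 180  ← median
  x=10 (N4, w=125) cum 305
  x=18 (N1, w=6) cum 311
⇒ x* = 7
y-coordinate, sorted with cumulative weight:
  y=0 (N3, w=70) cum 70
  y=9 (N1, w=6) cum 76
  y=12 (N2, w=110) cum 186  ← median
  y=19 (N4, w=125) cum 311
⇒ y* = 12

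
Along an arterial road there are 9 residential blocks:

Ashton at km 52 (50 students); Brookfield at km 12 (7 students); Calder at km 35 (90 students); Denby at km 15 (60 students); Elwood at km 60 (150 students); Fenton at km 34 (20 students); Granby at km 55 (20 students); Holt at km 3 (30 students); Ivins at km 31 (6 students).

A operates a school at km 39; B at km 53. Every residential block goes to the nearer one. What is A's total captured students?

The indifferent point is the midpoint (39+53)/2 = 46; residential blocks left of it (closer to A at 39) go to A, those right go to B.
  Holt at 3 (w=30) → A
  Brookfield at 12 (w=7) → A
  Denby at 15 (w=60) → A
  Ivins at 31 (w=6) → A
  Fenton at 34 (w=20) → A
  Calder at 35 (w=90) → A
  Ashton at 52 (w=50) → B
  Granby at 55 (w=20) → B
  Elwood at 60 (w=150) → B
A captures 213; B captures 220.

213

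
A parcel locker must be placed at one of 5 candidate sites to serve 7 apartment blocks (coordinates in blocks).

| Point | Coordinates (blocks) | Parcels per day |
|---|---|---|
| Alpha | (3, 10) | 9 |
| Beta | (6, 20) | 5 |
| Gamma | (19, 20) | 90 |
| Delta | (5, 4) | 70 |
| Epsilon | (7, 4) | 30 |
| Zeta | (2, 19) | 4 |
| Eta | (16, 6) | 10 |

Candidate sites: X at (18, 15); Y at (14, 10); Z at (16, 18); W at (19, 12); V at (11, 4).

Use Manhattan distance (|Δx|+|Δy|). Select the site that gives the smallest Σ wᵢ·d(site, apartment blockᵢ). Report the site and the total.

Total weighted distance at each candidate:
  X (18, 15): total = 3335
  Y (14, 10): total = 3123
  Z (16, 18): total = 3319
  W (19, 12): total = 3313
  V (11, 4): total = 3097
Minimum is at V with total 3097 blocks.

V, total 3097 blocks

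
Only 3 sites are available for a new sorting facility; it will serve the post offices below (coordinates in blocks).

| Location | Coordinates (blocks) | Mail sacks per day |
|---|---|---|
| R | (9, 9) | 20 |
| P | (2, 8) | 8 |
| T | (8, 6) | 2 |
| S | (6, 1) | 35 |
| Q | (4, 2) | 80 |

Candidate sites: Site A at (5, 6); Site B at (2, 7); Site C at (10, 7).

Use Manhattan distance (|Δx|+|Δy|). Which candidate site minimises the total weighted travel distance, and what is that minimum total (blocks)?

Total weighted distance at each candidate:
  Site A (5, 6): total = 796
  Site B (2, 7): total = 1112
  Site C (10, 7): total = 1368
Minimum is at Site A with total 796 blocks.

Site A, total 796 blocks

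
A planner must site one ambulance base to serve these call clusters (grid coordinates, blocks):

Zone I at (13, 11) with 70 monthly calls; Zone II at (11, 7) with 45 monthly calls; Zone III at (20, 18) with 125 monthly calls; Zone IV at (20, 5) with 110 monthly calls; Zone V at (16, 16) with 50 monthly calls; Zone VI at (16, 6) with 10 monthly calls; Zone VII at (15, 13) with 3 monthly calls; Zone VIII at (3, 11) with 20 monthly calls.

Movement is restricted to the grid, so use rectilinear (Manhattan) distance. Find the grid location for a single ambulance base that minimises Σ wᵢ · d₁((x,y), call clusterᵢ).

Manhattan distance separates: Σwᵢ(|x−xᵢ|+|y−yᵢ|) = Σwᵢ|x−xᵢ| + Σwᵢ|y−yᵢ|, so x and y are optimised independently as 1-D weighted medians.
Total weight W = 433; half = 216.5.
x-coordinate, sorted with cumulative weight:
  x=3 (Zone VIII, w=20) cum 20
  x=11 (Zone II, w=45) cum 65
  x=13 (Zone I, w=70) cum 135
  x=15 (Zone VII, w=3) cum 138
  x=16 (Zone V, w=50) cum 188
  x=16 (Zone VI, w=10) cum 198
  x=20 (Zone III, w=125) cum 323  ← median
  x=20 (Zone IV, w=110) cum 433
⇒ x* = 20
y-coordinate, sorted with cumulative weight:
  y=5 (Zone IV, w=110) cum 110
  y=6 (Zone VI, w=10) cum 120
  y=7 (Zone II, w=45) cum 165
  y=11 (Zone I, w=70) cum 235  ← median
  y=11 (Zone VIII, w=20) cum 255
  y=13 (Zone VII, w=3) cum 258
  y=16 (Zone V, w=50) cum 308
  y=18 (Zone III, w=125) cum 433
⇒ y* = 11

(20, 11)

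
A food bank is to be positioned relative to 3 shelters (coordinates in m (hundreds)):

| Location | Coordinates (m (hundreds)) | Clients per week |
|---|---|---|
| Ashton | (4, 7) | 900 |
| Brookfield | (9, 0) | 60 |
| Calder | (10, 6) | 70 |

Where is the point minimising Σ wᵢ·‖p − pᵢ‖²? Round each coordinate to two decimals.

(4.70, 6.52)

The minimiser of Σwᵢ‖p−pᵢ‖² is the weighted centroid p* = (Σwᵢpᵢ)/(Σwᵢ).
Σwᵢ = 1030.
Σwᵢxᵢ = 900·4 + 60·9 + 70·10 = 4840.
Σwᵢyᵢ = 900·7 + 60·0 + 70·6 = 6720.
x* = 4840/1030 = 4.70, y* = 6720/1030 = 6.52.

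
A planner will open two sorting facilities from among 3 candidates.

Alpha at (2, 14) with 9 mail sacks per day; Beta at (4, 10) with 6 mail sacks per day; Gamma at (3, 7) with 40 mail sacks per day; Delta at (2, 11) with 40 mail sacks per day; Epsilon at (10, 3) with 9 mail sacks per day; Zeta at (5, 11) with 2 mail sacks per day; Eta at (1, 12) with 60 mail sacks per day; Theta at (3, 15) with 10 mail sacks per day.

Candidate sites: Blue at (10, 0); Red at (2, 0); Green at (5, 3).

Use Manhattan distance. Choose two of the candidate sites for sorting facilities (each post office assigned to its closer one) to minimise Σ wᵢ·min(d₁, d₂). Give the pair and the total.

Evaluate every pair (each demand assigned to the nearer of the two):
  {Blue, Green}: total = 1817
  {Red, Green}: total = 1835
  {Blue, Red}: total = 1953
Best pair: {Blue, Green} with total 1817.

{Blue, Green}, total 1817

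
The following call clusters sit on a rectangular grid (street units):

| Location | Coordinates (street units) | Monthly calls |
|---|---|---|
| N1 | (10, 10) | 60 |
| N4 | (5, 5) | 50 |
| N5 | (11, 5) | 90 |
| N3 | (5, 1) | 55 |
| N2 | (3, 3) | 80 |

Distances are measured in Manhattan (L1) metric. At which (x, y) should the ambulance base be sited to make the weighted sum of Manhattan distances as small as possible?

(5, 5)

Manhattan distance separates: Σwᵢ(|x−xᵢ|+|y−yᵢ|) = Σwᵢ|x−xᵢ| + Σwᵢ|y−yᵢ|, so x and y are optimised independently as 1-D weighted medians.
Total weight W = 335; half = 167.5.
x-coordinate, sorted with cumulative weight:
  x=3 (N2, w=80) cum 80
  x=5 (N4, w=50) cum 130
  x=5 (N3, w=55) cum 185  ← median
  x=10 (N1, w=60) cum 245
  x=11 (N5, w=90) cum 335
⇒ x* = 5
y-coordinate, sorted with cumulative weight:
  y=1 (N3, w=55) cum 55
  y=3 (N2, w=80) cum 135
  y=5 (N4, w=50) cum 185  ← median
  y=5 (N5, w=90) cum 275
  y=10 (N1, w=60) cum 335
⇒ y* = 5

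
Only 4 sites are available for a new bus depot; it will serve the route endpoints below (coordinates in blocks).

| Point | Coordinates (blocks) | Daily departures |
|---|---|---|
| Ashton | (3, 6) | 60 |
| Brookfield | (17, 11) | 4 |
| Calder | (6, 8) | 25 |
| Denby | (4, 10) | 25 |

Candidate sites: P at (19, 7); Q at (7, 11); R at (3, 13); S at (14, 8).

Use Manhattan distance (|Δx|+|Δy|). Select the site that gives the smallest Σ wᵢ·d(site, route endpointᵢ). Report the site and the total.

Q, total 780 blocks

Total weighted distance at each candidate:
  P (19, 7): total = 1844
  Q (7, 11): total = 780
  R (3, 13): total = 784
  S (14, 8): total = 1304
Minimum is at Q with total 780 blocks.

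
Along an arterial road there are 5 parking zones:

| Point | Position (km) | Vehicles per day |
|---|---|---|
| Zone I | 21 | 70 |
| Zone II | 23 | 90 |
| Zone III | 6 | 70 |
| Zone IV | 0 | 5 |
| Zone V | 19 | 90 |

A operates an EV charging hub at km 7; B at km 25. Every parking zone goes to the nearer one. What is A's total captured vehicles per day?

75

The indifferent point is the midpoint (7+25)/2 = 16; parking zones left of it (closer to A at 7) go to A, those right go to B.
  Zone IV at 0 (w=5) → A
  Zone III at 6 (w=70) → A
  Zone V at 19 (w=90) → B
  Zone I at 21 (w=70) → B
  Zone II at 23 (w=90) → B
A captures 75; B captures 250.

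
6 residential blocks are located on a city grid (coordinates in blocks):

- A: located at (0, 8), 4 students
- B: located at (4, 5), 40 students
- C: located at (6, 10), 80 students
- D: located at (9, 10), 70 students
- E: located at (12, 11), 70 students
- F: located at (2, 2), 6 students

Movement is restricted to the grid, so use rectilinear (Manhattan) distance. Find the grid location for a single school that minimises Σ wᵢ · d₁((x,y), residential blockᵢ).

Manhattan distance separates: Σwᵢ(|x−xᵢ|+|y−yᵢ|) = Σwᵢ|x−xᵢ| + Σwᵢ|y−yᵢ|, so x and y are optimised independently as 1-D weighted medians.
Total weight W = 270; half = 135.
x-coordinate, sorted with cumulative weight:
  x=0 (A, w=4) cum 4
  x=2 (F, w=6) cum 10
  x=4 (B, w=40) cum 50
  x=6 (C, w=80) cum 130
  x=9 (D, w=70) cum 200  ← median
  x=12 (E, w=70) cum 270
⇒ x* = 9
y-coordinate, sorted with cumulative weight:
  y=2 (F, w=6) cum 6
  y=5 (B, w=40) cum 46
  y=8 (A, w=4) cum 50
  y=10 (C, w=80) cum 130
  y=10 (D, w=70) cum 200  ← median
  y=11 (E, w=70) cum 270
⇒ y* = 10

(9, 10)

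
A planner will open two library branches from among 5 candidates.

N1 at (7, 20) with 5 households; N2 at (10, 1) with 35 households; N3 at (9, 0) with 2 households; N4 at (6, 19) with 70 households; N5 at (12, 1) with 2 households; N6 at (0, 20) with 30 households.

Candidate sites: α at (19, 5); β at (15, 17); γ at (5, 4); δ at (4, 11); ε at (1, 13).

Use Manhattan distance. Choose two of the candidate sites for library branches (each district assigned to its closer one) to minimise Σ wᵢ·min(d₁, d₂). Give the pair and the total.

{γ, ε}, total 1391

Evaluate every pair (each demand assigned to the nearer of the two):
  {γ, ε}: total = 1391
  {γ, δ}: total = 1466
  {α, ε}: total = 1582
  {δ, ε}: total = 1628
  {α, δ}: total = 1657
  {β, γ}: total = 1681
  {β, δ}: total = 1773
  {α, β}: total = 1872
  {β, ε}: total = 1880
  {α, γ}: total = 2156
Best pair: {γ, ε} with total 1391.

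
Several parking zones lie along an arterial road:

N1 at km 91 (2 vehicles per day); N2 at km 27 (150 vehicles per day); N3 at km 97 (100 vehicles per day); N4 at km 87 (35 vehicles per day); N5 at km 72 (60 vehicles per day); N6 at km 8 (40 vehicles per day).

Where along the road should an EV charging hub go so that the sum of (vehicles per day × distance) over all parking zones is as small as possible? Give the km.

x = 72

For a sum of weighted absolute distances on a line, the optimum is the weighted median (not the mean). Total weight W = 387; half-weight = 193.5.
Sort by position and accumulate weight:
  km 8 (N6, w=40) → cum 40
  km 27 (N2, w=150) → cum 190
  km 72 (N5, w=60) → cum 250  ≥ 193.5 → median here
  km 87 (N4, w=35) → cum 285
  km 91 (N1, w=2) → cum 287
  km 97 (N3, w=100) → cum 387
Optimal location: km 72.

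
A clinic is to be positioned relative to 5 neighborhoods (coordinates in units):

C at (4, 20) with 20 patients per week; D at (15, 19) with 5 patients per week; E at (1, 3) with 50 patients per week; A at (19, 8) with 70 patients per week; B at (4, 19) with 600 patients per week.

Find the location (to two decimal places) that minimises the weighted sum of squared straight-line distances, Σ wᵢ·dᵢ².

The minimiser of Σwᵢ‖p−pᵢ‖² is the weighted centroid p* = (Σwᵢpᵢ)/(Σwᵢ).
Σwᵢ = 745.
Σwᵢxᵢ = 20·4 + 5·15 + 50·1 + 70·19 + 600·4 = 3935.
Σwᵢyᵢ = 20·20 + 5·19 + 50·3 + 70·8 + 600·19 = 12605.
x* = 3935/745 = 5.28, y* = 12605/745 = 16.92.

(5.28, 16.92)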